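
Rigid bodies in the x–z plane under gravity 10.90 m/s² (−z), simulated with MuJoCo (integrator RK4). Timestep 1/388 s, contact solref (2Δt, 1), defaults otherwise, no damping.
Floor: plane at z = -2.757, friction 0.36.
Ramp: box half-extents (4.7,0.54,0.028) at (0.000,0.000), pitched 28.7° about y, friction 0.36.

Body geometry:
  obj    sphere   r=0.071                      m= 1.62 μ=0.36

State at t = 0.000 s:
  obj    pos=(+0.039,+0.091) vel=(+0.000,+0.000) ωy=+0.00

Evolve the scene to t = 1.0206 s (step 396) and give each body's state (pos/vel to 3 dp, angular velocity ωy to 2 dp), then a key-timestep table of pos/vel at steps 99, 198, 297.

State at t = 1.0206 s:
  obj    pos=(+1.747,-0.844) vel=(+3.347,-1.833) ωy=+53.74

Key-timestep trajectory:
   step    t(s)  obj.x    obj.z    obj.vx   obj.vz 
     99  0.2552   +0.146  +0.033  +0.837  -0.458
    198  0.5103   +0.466  -0.142  +1.674  -0.916
    297  0.7655   +1.000  -0.435  +2.510  -1.374


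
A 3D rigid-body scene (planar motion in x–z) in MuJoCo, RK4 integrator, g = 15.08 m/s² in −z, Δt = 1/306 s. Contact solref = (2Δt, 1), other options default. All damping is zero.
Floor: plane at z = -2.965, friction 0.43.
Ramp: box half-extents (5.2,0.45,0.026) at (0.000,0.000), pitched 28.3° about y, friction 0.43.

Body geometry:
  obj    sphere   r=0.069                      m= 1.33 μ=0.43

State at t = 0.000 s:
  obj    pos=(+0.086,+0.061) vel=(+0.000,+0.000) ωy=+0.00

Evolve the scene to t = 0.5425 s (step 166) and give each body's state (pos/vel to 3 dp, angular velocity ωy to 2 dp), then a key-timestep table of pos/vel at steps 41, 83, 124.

State at t = 0.5425 s:
  obj    pos=(+0.748,-0.295) vel=(+2.439,-1.313) ωy=+40.14

Key-timestep trajectory:
   step    t(s)  obj.x    obj.z    obj.vx   obj.vz 
     41  0.1340   +0.127  +0.040  +0.603  -0.324
     83  0.2712   +0.252  -0.028  +1.220  -0.657
    124  0.4052   +0.455  -0.137  +1.822  -0.981


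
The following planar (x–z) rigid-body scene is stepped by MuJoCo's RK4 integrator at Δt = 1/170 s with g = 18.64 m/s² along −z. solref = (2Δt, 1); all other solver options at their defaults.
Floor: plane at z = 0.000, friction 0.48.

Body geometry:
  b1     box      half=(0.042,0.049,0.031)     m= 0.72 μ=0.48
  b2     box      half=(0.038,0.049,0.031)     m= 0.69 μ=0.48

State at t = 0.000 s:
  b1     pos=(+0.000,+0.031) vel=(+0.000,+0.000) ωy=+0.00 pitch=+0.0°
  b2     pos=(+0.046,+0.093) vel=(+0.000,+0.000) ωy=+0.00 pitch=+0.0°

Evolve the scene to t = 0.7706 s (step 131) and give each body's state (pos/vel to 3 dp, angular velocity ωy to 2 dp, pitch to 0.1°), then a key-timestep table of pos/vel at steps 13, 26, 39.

State at t = 0.7706 s:
  b1     pos=(+0.000,+0.031) vel=(+0.000,+0.000) ωy=+0.00 pitch=+0.0°
  b2     pos=(+0.086,+0.038) vel=(+0.000,+0.000) ωy=+0.00 pitch=+90.0°

Key-timestep trajectory:
   step    t(s)  b1.x    b1.z    b1.vx   b1.vz   b2.x    b2.z    b2.vx   b2.vz 
     13  0.0765   +0.000  +0.031  +0.000  +0.001   +0.050  +0.092  +0.129  -0.033
     26  0.1529   +0.000  +0.031  +0.000  +0.000   +0.069  +0.079  +0.331  -0.505
     39  0.2294   +0.000  +0.031  +0.000  +0.000   +0.087  +0.036  -0.053  +0.123


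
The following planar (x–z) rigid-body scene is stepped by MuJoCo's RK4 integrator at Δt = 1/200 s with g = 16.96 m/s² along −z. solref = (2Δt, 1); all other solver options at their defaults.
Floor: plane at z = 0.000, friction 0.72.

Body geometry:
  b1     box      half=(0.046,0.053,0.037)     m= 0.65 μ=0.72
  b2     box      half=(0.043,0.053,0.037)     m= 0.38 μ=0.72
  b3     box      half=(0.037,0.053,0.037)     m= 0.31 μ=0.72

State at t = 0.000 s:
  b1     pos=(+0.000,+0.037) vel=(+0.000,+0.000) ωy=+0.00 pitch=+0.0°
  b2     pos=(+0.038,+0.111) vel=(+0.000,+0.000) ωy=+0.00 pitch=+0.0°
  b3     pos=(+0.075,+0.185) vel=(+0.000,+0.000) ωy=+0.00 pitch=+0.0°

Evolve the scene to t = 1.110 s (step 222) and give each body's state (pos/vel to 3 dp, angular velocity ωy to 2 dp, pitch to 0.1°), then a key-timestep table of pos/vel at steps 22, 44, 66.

State at t = 1.110 s:
  b1     pos=(+0.000,+0.037) vel=(+0.000,+0.000) ωy=+0.00 pitch=+0.0°
  b2     pos=(+0.089,+0.043) vel=(+0.000,+0.000) ωy=+0.00 pitch=+90.0°
  b3     pos=(+0.196,+0.037) vel=(+0.000,+0.000) ωy=+0.00 pitch=+90.0°

Key-timestep trajectory:
   step    t(s)  b1.x    b1.z    b1.vx   b1.vz   b2.x    b2.z    b2.vx   b2.vz   b3.x    b3.z    b3.vx   b3.vz 
     22  0.1100   +0.000  +0.037  -0.001  +0.000   +0.043  +0.112  +0.107  +0.009   +0.090  +0.180  +0.306  -0.125
     44  0.2200   +0.000  +0.037  +0.000  +0.000   +0.068  +0.105  +0.366  -0.251   +0.149  +0.127  +0.679  -1.120
     66  0.3300   +0.000  +0.037  +0.000  +0.000   +0.088  +0.042  -0.124  +0.083   +0.196  +0.037  -0.037  +0.011


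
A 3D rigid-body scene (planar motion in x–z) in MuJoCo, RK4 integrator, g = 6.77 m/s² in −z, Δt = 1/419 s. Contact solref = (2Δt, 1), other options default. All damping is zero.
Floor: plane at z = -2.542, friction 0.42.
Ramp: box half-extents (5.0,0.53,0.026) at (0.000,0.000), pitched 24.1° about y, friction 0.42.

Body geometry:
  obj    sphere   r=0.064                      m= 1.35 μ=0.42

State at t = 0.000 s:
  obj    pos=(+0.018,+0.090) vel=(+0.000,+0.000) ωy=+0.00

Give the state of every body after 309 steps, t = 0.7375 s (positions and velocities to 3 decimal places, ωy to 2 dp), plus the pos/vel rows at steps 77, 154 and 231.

State at t = 0.7375 s:
  obj    pos=(+0.508,-0.129) vel=(+1.329,-0.595) ωy=+22.75

Key-timestep trajectory:
   step    t(s)  obj.x    obj.z    obj.vx   obj.vz 
     77  0.1838   +0.049  +0.077  +0.331  -0.148
    154  0.3675   +0.140  +0.036  +0.663  -0.296
    231  0.5513   +0.292  -0.032  +0.994  -0.445


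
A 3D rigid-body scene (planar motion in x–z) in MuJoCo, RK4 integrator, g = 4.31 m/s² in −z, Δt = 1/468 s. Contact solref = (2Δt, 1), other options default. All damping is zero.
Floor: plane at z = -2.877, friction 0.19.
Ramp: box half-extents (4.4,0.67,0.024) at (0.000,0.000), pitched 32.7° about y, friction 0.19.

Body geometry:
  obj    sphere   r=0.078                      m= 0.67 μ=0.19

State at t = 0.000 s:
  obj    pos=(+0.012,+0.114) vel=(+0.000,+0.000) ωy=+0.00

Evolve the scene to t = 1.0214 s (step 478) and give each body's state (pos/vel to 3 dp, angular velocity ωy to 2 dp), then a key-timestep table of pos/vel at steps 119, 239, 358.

State at t = 1.0214 s:
  obj    pos=(+0.742,-0.355) vel=(+1.430,-0.918) ωy=+21.78

Key-timestep trajectory:
   step    t(s)  obj.x    obj.z    obj.vx   obj.vz 
    119  0.2543   +0.057  +0.085  +0.356  -0.229
    239  0.5107   +0.194  -0.004  +0.715  -0.459
    358  0.7650   +0.421  -0.149  +1.071  -0.687


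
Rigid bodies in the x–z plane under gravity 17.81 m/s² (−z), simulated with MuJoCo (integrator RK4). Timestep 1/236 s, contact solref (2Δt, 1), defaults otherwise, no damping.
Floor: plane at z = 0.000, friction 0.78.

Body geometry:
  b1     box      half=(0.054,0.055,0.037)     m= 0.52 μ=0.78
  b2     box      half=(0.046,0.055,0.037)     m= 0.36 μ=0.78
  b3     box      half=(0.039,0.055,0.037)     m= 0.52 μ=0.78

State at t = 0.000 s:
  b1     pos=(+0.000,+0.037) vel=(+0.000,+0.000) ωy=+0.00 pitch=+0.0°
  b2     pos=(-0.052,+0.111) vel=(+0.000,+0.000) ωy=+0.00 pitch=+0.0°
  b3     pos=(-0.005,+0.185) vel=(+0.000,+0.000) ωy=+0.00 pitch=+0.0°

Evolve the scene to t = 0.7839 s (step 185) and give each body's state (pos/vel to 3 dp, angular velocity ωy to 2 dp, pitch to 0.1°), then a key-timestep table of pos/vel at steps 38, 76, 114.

State at t = 0.7839 s:
  b1     pos=(+0.000,+0.037) vel=(+0.000,+0.000) ωy=+0.00 pitch=+0.0°
  b2     pos=(-0.052,+0.111) vel=(+0.000,+0.000) ωy=+0.00 pitch=-0.1°
  b3     pos=(+0.098,+0.037) vel=(+0.000,+0.000) ωy=+0.00 pitch=+180.0°

Key-timestep trajectory:
   step    t(s)  b1.x    b1.z    b1.vx   b1.vz   b2.x    b2.z    b2.vx   b2.vz   b3.x    b3.z    b3.vx   b3.vz 
     38  0.1610   +0.000  +0.037  +0.000  +0.000   -0.052  +0.111  -0.002  -0.001   +0.002  +0.184  +0.137  -0.032
     76  0.3220   +0.000  +0.037  -0.001  +0.002   -0.052  +0.111  +0.008  -0.001   +0.049  +0.113  +0.196  +0.184
    114  0.4831   +0.000  +0.037  +0.000  +0.000   -0.052  +0.111  +0.000  +0.000   +0.092  +0.087  +0.398  -0.859


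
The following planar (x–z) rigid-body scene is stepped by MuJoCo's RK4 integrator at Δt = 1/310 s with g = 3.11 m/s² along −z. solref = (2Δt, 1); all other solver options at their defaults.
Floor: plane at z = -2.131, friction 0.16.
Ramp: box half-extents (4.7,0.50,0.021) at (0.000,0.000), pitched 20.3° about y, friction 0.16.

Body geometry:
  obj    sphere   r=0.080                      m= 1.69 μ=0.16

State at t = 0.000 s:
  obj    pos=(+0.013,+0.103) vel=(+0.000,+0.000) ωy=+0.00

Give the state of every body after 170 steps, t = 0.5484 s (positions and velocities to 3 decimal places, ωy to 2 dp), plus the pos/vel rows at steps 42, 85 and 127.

State at t = 0.5484 s:
  obj    pos=(+0.122,+0.063) vel=(+0.396,-0.147) ωy=+5.28

Key-timestep trajectory:
   step    t(s)  obj.x    obj.z    obj.vx   obj.vz 
     42  0.1355   +0.020  +0.100  +0.098  -0.036
     85  0.2742   +0.040  +0.093  +0.198  -0.073
    127  0.4097   +0.074  +0.080  +0.296  -0.110


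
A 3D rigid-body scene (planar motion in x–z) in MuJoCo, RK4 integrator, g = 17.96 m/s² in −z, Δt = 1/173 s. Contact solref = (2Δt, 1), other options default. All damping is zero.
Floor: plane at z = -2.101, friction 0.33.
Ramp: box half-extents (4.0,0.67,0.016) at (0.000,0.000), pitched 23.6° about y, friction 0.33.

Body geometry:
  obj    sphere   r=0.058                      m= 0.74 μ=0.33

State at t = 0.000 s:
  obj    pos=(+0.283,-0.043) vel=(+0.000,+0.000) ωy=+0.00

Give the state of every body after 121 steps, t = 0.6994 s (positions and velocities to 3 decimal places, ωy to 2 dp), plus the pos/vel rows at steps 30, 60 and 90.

State at t = 0.6994 s:
  obj    pos=(+1.434,-0.546) vel=(+3.292,-1.438) ωy=+61.92

Key-timestep trajectory:
   step    t(s)  obj.x    obj.z    obj.vx   obj.vz 
     30  0.1734   +0.354  -0.074  +0.816  -0.357
     60  0.3468   +0.566  -0.167  +1.632  -0.713
     90  0.5202   +0.920  -0.321  +2.449  -1.070


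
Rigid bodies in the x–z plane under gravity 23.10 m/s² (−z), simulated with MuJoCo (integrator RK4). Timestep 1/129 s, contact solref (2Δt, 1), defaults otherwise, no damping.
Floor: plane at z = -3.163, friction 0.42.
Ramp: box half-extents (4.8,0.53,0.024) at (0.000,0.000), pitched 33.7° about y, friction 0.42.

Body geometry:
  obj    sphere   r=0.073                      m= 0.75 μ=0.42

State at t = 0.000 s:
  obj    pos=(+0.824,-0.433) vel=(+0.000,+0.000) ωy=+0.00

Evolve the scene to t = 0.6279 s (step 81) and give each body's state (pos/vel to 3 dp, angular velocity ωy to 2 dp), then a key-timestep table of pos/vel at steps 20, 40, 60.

State at t = 0.6279 s:
  obj    pos=(+2.326,-1.434) vel=(+4.782,-3.189) ωy=+78.72

Key-timestep trajectory:
   step    t(s)  obj.x    obj.z    obj.vx   obj.vz 
     20  0.1550   +0.916  -0.494  +1.181  -0.788
     40  0.3101   +1.190  -0.677  +2.362  -1.575
     60  0.4651   +1.648  -0.983  +3.543  -2.363


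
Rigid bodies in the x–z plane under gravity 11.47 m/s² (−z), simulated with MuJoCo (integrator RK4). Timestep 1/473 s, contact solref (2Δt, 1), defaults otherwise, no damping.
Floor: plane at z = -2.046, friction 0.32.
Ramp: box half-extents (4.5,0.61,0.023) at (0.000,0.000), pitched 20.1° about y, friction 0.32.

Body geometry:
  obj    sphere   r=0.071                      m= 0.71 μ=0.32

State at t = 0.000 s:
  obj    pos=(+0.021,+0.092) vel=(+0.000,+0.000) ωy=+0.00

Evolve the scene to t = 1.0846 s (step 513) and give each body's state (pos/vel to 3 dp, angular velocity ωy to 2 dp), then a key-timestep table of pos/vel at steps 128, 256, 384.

State at t = 1.0846 s:
  obj    pos=(+1.576,-0.477) vel=(+2.868,-1.049) ωy=+43.01

Key-timestep trajectory:
   step    t(s)  obj.x    obj.z    obj.vx   obj.vz 
    128  0.2706   +0.118  +0.057  +0.716  -0.262
    256  0.5412   +0.408  -0.049  +1.431  -0.524
    384  0.8118   +0.893  -0.227  +2.147  -0.786


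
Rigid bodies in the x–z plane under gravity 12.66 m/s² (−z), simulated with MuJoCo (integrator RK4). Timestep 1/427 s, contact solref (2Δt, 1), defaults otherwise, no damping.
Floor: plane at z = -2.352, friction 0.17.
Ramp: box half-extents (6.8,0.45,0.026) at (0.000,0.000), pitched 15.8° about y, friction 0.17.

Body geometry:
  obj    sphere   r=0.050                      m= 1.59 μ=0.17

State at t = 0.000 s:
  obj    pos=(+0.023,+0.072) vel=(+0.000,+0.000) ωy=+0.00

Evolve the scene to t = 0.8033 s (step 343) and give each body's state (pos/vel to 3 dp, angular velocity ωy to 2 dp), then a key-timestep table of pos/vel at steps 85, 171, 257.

State at t = 0.8033 s:
  obj    pos=(+0.788,-0.144) vel=(+1.903,-0.539) ωy=+39.55

Key-timestep trajectory:
   step    t(s)  obj.x    obj.z    obj.vx   obj.vz 
     85  0.1991   +0.070  +0.059  +0.472  -0.133
    171  0.4005   +0.213  +0.019  +0.949  -0.268
    257  0.6019   +0.452  -0.049  +1.426  -0.404


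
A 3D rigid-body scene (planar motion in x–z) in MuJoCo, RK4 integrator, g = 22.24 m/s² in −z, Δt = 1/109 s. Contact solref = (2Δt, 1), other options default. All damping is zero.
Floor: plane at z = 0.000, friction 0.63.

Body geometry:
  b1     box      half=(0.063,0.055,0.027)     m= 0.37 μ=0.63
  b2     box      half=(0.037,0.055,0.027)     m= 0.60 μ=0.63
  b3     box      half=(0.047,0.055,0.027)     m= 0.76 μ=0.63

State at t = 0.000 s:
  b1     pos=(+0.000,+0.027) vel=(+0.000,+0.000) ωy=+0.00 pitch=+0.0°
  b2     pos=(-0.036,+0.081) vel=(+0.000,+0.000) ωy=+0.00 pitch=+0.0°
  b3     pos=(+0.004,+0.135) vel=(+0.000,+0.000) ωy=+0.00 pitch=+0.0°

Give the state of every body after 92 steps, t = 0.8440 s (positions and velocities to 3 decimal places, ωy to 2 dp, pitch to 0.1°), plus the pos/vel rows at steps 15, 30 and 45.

State at t = 0.8440 s:
  b1     pos=(+0.000,+0.027) vel=(+0.000,+0.000) ωy=+0.00 pitch=+0.0°
  b2     pos=(-0.037,+0.081) vel=(+0.000,+0.000) ωy=+0.00 pitch=-0.1°
  b3     pos=(+0.125,+0.027) vel=(+0.000,+0.000) ωy=+0.00 pitch=+180.0°

Key-timestep trajectory:
   step    t(s)  b1.x    b1.z    b1.vx   b1.vz   b2.x    b2.z    b2.vx   b2.vz   b3.x    b3.z    b3.vx   b3.vz 
     15  0.1376   +0.000  +0.027  -0.002  +0.000   -0.036  +0.081  -0.005  +0.000   +0.019  +0.127  +0.278  -0.236
     30  0.2752   +0.000  +0.027  -0.001  +0.001   -0.036  +0.081  -0.001  +0.000   +0.070  +0.104  +0.354  -0.033
     45  0.4128   +0.000  +0.027  +0.000  +0.000   -0.037  +0.081  +0.000  +0.000   +0.125  +0.018  -0.012  +0.141


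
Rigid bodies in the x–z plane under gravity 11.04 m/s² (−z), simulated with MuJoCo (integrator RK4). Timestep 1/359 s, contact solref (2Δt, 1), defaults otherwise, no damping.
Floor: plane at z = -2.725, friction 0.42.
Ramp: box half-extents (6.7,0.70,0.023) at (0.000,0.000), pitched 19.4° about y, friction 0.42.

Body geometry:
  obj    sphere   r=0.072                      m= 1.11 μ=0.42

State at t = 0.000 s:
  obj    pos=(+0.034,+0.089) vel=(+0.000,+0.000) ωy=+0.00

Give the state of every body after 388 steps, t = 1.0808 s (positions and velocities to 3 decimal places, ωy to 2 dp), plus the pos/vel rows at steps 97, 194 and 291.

State at t = 1.0808 s:
  obj    pos=(+1.477,-0.419) vel=(+2.670,-0.940) ωy=+39.31

Key-timestep trajectory:
   step    t(s)  obj.x    obj.z    obj.vx   obj.vz 
     97  0.2702   +0.124  +0.057  +0.668  -0.235
    194  0.5404   +0.395  -0.038  +1.335  -0.470
    291  0.8106   +0.846  -0.197  +2.003  -0.705


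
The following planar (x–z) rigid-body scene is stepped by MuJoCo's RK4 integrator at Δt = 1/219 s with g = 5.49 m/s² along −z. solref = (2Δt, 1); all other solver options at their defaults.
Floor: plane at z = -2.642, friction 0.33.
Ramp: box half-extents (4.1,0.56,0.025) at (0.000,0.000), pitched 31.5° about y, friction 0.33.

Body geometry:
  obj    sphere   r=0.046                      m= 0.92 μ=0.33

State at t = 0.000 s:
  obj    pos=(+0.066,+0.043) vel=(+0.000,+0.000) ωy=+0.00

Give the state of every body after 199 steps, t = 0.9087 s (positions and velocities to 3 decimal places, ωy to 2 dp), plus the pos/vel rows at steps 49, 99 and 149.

State at t = 0.9087 s:
  obj    pos=(+0.787,-0.399) vel=(+1.588,-0.973) ωy=+40.47

Key-timestep trajectory:
   step    t(s)  obj.x    obj.z    obj.vx   obj.vz 
     49  0.2237   +0.110  +0.016  +0.391  -0.240
     99  0.4521   +0.245  -0.067  +0.790  -0.484
    149  0.6804   +0.470  -0.205  +1.189  -0.728


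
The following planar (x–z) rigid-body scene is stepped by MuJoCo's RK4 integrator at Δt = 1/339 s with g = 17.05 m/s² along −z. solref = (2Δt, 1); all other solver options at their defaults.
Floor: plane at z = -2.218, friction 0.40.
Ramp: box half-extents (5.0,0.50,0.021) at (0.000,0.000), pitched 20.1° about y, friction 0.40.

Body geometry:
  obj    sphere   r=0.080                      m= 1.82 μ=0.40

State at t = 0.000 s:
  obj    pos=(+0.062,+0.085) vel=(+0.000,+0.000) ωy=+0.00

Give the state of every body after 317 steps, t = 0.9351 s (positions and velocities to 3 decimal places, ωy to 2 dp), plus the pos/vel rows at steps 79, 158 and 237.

State at t = 0.9351 s:
  obj    pos=(+1.780,-0.544) vel=(+3.675,-1.345) ωy=+48.92

Key-timestep trajectory:
   step    t(s)  obj.x    obj.z    obj.vx   obj.vz 
     79  0.2330   +0.169  +0.046  +0.916  -0.335
    158  0.4661   +0.489  -0.071  +1.832  -0.670
    237  0.6991   +1.023  -0.267  +2.748  -1.006


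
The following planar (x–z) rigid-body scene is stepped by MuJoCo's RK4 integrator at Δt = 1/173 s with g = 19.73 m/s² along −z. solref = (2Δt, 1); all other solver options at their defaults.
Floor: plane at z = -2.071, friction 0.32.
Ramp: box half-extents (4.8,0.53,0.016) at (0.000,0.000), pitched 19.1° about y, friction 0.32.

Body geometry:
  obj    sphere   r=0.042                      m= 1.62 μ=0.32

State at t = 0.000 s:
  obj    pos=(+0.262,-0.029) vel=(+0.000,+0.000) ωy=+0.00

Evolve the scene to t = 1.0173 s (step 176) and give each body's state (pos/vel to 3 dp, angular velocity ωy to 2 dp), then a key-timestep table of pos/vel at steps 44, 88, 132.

State at t = 1.0173 s:
  obj    pos=(+2.517,-0.810) vel=(+4.433,-1.535) ωy=+111.68

Key-timestep trajectory:
   step    t(s)  obj.x    obj.z    obj.vx   obj.vz 
     44  0.2543   +0.403  -0.078  +1.108  -0.384
     88  0.5087   +0.826  -0.225  +2.216  -0.767
    132  0.7630   +1.530  -0.469  +3.325  -1.151


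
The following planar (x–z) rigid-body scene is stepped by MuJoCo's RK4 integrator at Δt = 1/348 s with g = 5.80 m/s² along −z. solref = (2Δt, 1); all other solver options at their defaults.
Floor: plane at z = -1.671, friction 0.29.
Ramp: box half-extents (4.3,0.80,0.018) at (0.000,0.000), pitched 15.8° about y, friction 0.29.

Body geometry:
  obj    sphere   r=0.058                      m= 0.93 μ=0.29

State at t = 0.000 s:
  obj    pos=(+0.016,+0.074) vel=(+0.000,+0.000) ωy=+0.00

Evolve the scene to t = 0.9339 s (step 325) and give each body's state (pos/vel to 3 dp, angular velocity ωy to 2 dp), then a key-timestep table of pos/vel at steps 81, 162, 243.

State at t = 0.9339 s:
  obj    pos=(+0.489,-0.060) vel=(+1.014,-0.287) ωy=+18.16

Key-timestep trajectory:
   step    t(s)  obj.x    obj.z    obj.vx   obj.vz 
     81  0.2328   +0.046  +0.066  +0.253  -0.071
    162  0.4655   +0.134  +0.041  +0.505  -0.143
    243  0.6983   +0.281  +0.000  +0.758  -0.214


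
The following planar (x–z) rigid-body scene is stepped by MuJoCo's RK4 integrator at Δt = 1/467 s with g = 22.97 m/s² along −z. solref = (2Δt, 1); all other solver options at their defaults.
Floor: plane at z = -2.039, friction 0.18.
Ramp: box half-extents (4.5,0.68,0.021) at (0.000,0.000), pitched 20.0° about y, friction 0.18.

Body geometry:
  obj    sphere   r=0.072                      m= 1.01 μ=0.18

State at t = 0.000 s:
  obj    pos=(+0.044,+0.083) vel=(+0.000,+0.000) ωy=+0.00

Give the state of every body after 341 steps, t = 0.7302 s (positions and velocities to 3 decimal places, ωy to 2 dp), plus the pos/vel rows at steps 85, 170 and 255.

State at t = 0.7302 s:
  obj    pos=(+1.450,-0.429) vel=(+3.851,-1.401) ωy=+56.90

Key-timestep trajectory:
   step    t(s)  obj.x    obj.z    obj.vx   obj.vz 
     85  0.1820   +0.131  +0.051  +0.960  -0.349
    170  0.3640   +0.393  -0.044  +1.920  -0.699
    255  0.5460   +0.830  -0.203  +2.880  -1.048


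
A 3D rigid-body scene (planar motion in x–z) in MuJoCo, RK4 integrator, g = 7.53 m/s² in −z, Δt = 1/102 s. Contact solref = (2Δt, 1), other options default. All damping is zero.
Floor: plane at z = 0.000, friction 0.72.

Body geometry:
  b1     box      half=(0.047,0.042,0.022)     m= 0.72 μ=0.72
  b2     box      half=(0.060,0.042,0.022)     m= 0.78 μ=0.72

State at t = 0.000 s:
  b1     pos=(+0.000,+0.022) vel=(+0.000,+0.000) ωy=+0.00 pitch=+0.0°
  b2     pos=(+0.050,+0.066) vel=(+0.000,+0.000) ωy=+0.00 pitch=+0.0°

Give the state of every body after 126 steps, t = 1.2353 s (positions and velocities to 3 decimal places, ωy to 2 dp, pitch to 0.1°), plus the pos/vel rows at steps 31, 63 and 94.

State at t = 1.2353 s:
  b1     pos=(-0.001,+0.022) vel=(-0.001,+0.000) ωy=+0.00 pitch=+0.0°
  b2     pos=(+0.063,+0.058) vel=(+0.000,-0.001) ωy=-0.02 pitch=+44.7°

Key-timestep trajectory:
   step    t(s)  b1.x    b1.z    b1.vx   b1.vz   b2.x    b2.z    b2.vx   b2.vz 
     31  0.3039   +0.000  +0.022  +0.000  +0.000   +0.068  +0.057  +0.078  +0.086
     63  0.6176   +0.000  +0.022  -0.001  +0.000   +0.064  +0.058  +0.000  +0.001
     94  0.9216   +0.000  +0.022  -0.001  +0.000   +0.063  +0.058  +0.000  -0.001


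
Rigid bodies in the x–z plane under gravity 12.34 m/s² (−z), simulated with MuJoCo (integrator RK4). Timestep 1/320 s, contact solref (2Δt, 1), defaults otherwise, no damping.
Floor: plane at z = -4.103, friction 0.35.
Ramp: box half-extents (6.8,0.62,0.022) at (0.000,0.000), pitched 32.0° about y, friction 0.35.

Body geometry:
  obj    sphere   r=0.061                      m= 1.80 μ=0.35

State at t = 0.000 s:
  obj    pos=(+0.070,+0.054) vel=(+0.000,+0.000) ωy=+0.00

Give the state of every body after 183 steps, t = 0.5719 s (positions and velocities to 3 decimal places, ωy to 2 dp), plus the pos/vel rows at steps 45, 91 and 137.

State at t = 0.5719 s:
  obj    pos=(+0.718,-0.351) vel=(+2.265,-1.416) ωy=+43.78

Key-timestep trajectory:
   step    t(s)  obj.x    obj.z    obj.vx   obj.vz 
     45  0.1406   +0.109  +0.030  +0.557  -0.348
     91  0.2844   +0.230  -0.046  +1.127  -0.704
    137  0.4281   +0.433  -0.173  +1.696  -1.060


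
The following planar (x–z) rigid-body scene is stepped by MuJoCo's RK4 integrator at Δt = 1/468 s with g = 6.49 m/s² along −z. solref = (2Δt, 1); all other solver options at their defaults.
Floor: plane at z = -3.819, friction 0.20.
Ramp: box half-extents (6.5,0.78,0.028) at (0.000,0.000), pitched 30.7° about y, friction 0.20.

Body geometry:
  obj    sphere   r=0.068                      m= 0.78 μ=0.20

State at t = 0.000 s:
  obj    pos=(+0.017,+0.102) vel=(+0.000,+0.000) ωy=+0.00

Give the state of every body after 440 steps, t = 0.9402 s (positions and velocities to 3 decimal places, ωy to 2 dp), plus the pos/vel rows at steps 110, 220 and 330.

State at t = 0.9402 s:
  obj    pos=(+0.916,-0.432) vel=(+1.913,-1.136) ωy=+32.72

Key-timestep trajectory:
   step    t(s)  obj.x    obj.z    obj.vx   obj.vz 
    110  0.2350   +0.073  +0.068  +0.478  -0.284
    220  0.4701   +0.242  -0.032  +0.957  -0.568
    330  0.7051   +0.523  -0.199  +1.435  -0.852


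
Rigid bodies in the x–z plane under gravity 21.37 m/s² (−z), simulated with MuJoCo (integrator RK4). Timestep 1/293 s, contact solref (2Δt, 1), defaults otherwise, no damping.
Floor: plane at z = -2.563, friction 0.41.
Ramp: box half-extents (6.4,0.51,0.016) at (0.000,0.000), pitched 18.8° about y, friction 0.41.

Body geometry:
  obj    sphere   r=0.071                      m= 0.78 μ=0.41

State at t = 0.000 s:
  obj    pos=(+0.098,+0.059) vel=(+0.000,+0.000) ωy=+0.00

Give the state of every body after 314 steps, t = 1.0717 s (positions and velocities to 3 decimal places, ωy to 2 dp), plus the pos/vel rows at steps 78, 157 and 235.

State at t = 1.0717 s:
  obj    pos=(+2.772,-0.852) vel=(+4.990,-1.699) ωy=+74.24

Key-timestep trajectory:
   step    t(s)  obj.x    obj.z    obj.vx   obj.vz 
     78  0.2662   +0.263  +0.002  +1.240  -0.422
    157  0.5358   +0.767  -0.169  +2.495  -0.849
    235  0.8020   +1.596  -0.451  +3.735  -1.271


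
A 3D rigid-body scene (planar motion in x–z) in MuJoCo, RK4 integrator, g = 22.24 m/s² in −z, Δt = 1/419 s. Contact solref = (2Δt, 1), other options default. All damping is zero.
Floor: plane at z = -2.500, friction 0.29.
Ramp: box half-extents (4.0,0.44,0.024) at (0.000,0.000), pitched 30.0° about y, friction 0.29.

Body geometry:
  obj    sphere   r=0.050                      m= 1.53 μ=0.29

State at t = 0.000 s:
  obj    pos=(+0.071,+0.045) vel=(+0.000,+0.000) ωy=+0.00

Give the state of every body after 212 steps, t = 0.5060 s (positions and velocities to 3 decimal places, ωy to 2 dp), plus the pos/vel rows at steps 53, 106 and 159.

State at t = 0.5060 s:
  obj    pos=(+0.951,-0.464) vel=(+3.481,-2.010) ωy=+80.36

Key-timestep trajectory:
   step    t(s)  obj.x    obj.z    obj.vx   obj.vz 
     53  0.1265   +0.126  +0.013  +0.870  -0.502
    106  0.2530   +0.291  -0.083  +1.740  -1.005
    159  0.3795   +0.566  -0.241  +2.610  -1.507


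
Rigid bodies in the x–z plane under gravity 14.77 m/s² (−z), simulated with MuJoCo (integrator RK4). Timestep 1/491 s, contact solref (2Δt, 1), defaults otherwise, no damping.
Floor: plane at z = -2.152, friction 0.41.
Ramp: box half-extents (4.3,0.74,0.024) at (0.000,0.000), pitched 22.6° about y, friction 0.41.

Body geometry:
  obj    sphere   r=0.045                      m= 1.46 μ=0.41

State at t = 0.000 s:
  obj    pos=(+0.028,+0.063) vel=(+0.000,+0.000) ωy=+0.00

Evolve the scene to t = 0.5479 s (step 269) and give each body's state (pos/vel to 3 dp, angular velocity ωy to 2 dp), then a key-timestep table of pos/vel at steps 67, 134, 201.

State at t = 0.5479 s:
  obj    pos=(+0.590,-0.171) vel=(+2.051,-0.854) ωy=+49.35

Key-timestep trajectory:
   step    t(s)  obj.x    obj.z    obj.vx   obj.vz 
     67  0.1365   +0.063  +0.049  +0.511  -0.213
    134  0.2729   +0.167  +0.005  +1.022  -0.425
    201  0.4094   +0.342  -0.067  +1.532  -0.638


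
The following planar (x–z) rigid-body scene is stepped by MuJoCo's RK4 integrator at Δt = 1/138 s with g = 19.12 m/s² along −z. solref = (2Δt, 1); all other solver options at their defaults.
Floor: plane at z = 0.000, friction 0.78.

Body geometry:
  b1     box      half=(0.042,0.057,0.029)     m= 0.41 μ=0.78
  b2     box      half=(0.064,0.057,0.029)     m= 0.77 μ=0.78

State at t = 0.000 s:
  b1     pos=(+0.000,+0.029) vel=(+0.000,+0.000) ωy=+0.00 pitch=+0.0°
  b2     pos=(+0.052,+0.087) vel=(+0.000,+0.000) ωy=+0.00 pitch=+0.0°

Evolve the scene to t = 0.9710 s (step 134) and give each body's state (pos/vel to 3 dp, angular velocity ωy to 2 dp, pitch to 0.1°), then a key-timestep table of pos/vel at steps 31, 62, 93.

State at t = 0.9710 s:
  b1     pos=(+0.000,+0.029) vel=(+0.000,+0.000) ωy=+0.00 pitch=+0.0°
  b2     pos=(+0.113,+0.064) vel=(+0.000,+0.000) ωy=+0.00 pitch=+90.0°

Key-timestep trajectory:
   step    t(s)  b1.x    b1.z    b1.vx   b1.vz   b2.x    b2.z    b2.vx   b2.vz 
     31  0.2246   +0.000  +0.029  +0.000  +0.000   +0.099  +0.069  +0.350  -0.093
     62  0.4493   +0.000  +0.029  +0.000  +0.000   +0.130  +0.069  -0.119  -0.021
     93  0.6739   +0.000  +0.029  +0.000  +0.000   +0.117  +0.065  +0.077  +0.059


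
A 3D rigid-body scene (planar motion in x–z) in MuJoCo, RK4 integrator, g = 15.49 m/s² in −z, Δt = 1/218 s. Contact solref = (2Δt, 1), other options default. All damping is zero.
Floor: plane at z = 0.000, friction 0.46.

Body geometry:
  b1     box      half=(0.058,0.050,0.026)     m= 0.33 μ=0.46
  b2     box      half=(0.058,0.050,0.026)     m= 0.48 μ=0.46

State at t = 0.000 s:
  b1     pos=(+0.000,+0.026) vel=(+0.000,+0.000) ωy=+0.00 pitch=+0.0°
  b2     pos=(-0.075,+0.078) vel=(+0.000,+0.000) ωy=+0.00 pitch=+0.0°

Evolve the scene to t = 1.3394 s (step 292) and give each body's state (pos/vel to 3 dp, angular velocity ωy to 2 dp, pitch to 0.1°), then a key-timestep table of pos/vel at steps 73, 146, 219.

State at t = 1.3394 s:
  b1     pos=(+0.001,+0.026) vel=(+0.001,+0.000) ωy=+0.00 pitch=+0.0°
  b2     pos=(-0.087,+0.059) vel=(+0.000,+0.000) ωy=+0.01 pitch=-43.5°

Key-timestep trajectory:
   step    t(s)  b1.x    b1.z    b1.vx   b1.vz   b2.x    b2.z    b2.vx   b2.vz 
     73  0.3349   +0.001  +0.026  +0.001  +0.000   -0.087  +0.059  +0.000  +0.000
    146  0.6697   +0.001  +0.026  +0.001  +0.000   -0.087  +0.059  +0.000  +0.000
    219  1.0046   +0.001  +0.026  +0.001  +0.000   -0.087  +0.059  +0.000  +0.000


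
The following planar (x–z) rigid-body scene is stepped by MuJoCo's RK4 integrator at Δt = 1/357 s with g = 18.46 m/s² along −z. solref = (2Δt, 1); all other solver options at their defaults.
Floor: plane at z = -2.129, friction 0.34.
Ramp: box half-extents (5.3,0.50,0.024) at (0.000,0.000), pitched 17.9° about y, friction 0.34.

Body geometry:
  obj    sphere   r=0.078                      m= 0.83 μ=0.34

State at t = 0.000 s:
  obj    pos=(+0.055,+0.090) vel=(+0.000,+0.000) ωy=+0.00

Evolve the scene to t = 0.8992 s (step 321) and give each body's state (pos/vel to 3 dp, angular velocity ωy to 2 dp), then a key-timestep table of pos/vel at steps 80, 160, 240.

State at t = 0.8992 s:
  obj    pos=(+1.614,-0.414) vel=(+3.468,-1.120) ωy=+46.71

Key-timestep trajectory:
   step    t(s)  obj.x    obj.z    obj.vx   obj.vz 
     80  0.2241   +0.152  +0.058  +0.864  -0.279
    160  0.4482   +0.442  -0.036  +1.729  -0.558
    240  0.6723   +0.926  -0.192  +2.593  -0.837


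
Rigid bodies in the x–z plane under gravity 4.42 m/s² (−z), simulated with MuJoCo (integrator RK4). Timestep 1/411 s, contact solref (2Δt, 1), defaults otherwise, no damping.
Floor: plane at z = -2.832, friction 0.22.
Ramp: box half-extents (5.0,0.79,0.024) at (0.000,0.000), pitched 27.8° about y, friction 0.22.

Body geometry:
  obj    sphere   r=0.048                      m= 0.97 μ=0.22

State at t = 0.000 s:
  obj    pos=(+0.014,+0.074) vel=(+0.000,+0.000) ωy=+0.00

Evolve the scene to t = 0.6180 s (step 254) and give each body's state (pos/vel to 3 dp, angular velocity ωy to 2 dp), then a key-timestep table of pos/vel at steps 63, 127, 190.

State at t = 0.6180 s:
  obj    pos=(+0.263,-0.057) vel=(+0.805,-0.424) ωy=+18.95

Key-timestep trajectory:
   step    t(s)  obj.x    obj.z    obj.vx   obj.vz 
     63  0.1533   +0.029  +0.066  +0.200  -0.105
    127  0.3090   +0.076  +0.041  +0.403  -0.212
    190  0.4623   +0.153  +0.001  +0.602  -0.317


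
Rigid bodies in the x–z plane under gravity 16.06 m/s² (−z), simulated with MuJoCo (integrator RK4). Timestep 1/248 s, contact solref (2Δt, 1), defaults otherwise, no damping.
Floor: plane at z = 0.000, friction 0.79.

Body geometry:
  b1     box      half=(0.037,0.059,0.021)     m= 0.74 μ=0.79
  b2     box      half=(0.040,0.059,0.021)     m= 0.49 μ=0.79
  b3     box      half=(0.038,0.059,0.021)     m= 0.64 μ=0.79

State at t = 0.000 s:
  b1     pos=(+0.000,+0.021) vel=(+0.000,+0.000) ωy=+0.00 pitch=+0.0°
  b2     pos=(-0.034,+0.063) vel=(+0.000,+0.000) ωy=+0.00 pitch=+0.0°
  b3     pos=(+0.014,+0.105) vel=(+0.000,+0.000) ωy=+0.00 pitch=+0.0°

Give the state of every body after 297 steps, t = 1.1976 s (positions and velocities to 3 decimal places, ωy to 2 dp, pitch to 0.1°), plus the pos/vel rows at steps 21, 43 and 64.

State at t = 1.1976 s:
  b1     pos=(+0.000,+0.021) vel=(+0.000,+0.000) ωy=+0.00 pitch=+0.0°
  b2     pos=(-0.034,+0.063) vel=(+0.000,+0.000) ωy=+0.00 pitch=-0.1°
  b3     pos=(+0.101,+0.021) vel=(+0.000,+0.000) ωy=+0.00 pitch=+180.0°

Key-timestep trajectory:
   step    t(s)  b1.x    b1.z    b1.vx   b1.vz   b2.x    b2.z    b2.vx   b2.vz   b3.x    b3.z    b3.vx   b3.vz 
     21  0.0847   +0.000  +0.021  +0.000  +0.000   -0.034  +0.063  +0.000  +0.000   +0.023  +0.099  +0.205  -0.213
     43  0.1734   +0.000  +0.021  -0.001  +0.000   -0.034  +0.063  -0.001  +0.000   +0.049  +0.081  +0.412  -0.182
     64  0.2581   +0.000  +0.021  +0.000  +0.000   -0.034  +0.063  +0.000  +0.000   +0.090  +0.032  +0.675  -0.857


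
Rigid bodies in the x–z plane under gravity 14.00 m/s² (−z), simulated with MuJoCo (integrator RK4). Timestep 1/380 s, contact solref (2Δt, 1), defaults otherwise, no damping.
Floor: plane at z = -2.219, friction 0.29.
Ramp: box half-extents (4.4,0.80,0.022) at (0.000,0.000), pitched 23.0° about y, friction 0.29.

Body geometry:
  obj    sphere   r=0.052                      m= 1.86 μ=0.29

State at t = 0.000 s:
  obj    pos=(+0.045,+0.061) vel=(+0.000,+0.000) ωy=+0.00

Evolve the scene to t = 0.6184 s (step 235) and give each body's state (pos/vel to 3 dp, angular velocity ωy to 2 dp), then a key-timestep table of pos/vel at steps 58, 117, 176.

State at t = 0.6184 s:
  obj    pos=(+0.733,-0.231) vel=(+2.224,-0.944) ωy=+46.46

Key-timestep trajectory:
   step    t(s)  obj.x    obj.z    obj.vx   obj.vz 
     58  0.1526   +0.087  +0.043  +0.549  -0.233
    117  0.3079   +0.216  -0.011  +1.107  -0.470
    176  0.4632   +0.431  -0.103  +1.666  -0.707


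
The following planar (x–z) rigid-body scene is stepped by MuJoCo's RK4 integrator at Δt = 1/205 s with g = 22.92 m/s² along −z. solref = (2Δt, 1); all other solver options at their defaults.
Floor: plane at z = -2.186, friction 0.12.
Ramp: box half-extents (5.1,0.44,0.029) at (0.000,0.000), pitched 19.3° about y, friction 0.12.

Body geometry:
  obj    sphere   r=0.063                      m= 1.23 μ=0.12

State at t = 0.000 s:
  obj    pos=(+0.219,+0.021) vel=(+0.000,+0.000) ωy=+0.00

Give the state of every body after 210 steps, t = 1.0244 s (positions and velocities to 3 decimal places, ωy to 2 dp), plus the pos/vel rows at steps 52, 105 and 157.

State at t = 1.0244 s:
  obj    pos=(+2.899,-0.918) vel=(+5.232,-1.832) ωy=+87.96

Key-timestep trajectory:
   step    t(s)  obj.x    obj.z    obj.vx   obj.vz 
     52  0.2537   +0.383  -0.037  +1.296  -0.454
    105  0.5122   +0.889  -0.214  +2.616  -0.916
    157  0.7659   +1.717  -0.504  +3.912  -1.370


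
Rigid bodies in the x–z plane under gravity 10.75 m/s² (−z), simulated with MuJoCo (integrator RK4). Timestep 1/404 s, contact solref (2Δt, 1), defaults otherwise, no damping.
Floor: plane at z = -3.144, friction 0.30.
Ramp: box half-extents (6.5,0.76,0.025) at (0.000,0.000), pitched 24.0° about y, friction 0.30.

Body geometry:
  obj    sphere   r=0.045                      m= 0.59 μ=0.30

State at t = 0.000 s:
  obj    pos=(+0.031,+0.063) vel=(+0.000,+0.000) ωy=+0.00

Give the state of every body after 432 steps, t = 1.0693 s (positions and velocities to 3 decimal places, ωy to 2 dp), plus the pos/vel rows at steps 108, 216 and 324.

State at t = 1.0693 s:
  obj    pos=(+1.662,-0.663) vel=(+3.051,-1.358) ωy=+74.21

Key-timestep trajectory:
   step    t(s)  obj.x    obj.z    obj.vx   obj.vz 
    108  0.2673   +0.133  +0.017  +0.763  -0.340
    216  0.5347   +0.439  -0.119  +1.526  -0.679
    324  0.8020   +0.949  -0.346  +2.288  -1.019


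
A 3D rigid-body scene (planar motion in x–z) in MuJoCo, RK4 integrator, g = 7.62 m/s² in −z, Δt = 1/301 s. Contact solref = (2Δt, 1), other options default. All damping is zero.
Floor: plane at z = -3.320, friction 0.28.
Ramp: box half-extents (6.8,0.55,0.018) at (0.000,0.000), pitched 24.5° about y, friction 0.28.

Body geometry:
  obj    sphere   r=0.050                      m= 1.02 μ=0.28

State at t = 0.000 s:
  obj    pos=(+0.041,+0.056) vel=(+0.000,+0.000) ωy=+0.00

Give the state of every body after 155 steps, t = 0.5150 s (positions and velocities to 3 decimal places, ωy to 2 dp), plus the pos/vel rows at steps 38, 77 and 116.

State at t = 0.5150 s:
  obj    pos=(+0.313,-0.068) vel=(+1.058,-0.482) ωy=+23.24

Key-timestep trajectory:
   step    t(s)  obj.x    obj.z    obj.vx   obj.vz 
     38  0.1262   +0.057  +0.049  +0.259  -0.118
     77  0.2558   +0.108  +0.025  +0.525  -0.239
    116  0.3854   +0.194  -0.013  +0.792  -0.361


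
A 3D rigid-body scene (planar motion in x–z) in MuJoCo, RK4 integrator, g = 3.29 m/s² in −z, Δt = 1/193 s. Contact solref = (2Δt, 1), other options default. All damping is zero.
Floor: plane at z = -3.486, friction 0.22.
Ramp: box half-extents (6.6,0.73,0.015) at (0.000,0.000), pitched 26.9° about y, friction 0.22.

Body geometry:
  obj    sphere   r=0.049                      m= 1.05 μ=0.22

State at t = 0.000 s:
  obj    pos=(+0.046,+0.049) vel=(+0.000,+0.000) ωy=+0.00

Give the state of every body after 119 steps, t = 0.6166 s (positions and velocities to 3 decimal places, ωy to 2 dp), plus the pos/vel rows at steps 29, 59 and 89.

State at t = 0.6166 s:
  obj    pos=(+0.226,-0.043) vel=(+0.585,-0.297) ωy=+13.37

Key-timestep trajectory:
   step    t(s)  obj.x    obj.z    obj.vx   obj.vz 
     29  0.1503   +0.057  +0.043  +0.143  -0.072
     59  0.3057   +0.090  +0.026  +0.290  -0.147
     89  0.4611   +0.147  -0.003  +0.437  -0.222


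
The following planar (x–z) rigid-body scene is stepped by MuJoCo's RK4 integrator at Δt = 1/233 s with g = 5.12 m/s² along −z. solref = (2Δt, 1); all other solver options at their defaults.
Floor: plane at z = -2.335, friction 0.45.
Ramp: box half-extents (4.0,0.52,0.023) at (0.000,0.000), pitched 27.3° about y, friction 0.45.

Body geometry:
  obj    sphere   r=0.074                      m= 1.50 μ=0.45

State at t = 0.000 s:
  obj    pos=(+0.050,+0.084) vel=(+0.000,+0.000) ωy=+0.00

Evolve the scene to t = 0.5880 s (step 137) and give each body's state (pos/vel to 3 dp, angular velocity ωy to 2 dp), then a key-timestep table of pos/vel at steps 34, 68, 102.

State at t = 0.5880 s:
  obj    pos=(+0.308,-0.050) vel=(+0.876,-0.452) ωy=+13.32

Key-timestep trajectory:
   step    t(s)  obj.x    obj.z    obj.vx   obj.vz 
     34  0.1459   +0.066  +0.075  +0.218  -0.112
     68  0.2918   +0.113  +0.051  +0.435  -0.225
    102  0.4378   +0.193  +0.010  +0.653  -0.337


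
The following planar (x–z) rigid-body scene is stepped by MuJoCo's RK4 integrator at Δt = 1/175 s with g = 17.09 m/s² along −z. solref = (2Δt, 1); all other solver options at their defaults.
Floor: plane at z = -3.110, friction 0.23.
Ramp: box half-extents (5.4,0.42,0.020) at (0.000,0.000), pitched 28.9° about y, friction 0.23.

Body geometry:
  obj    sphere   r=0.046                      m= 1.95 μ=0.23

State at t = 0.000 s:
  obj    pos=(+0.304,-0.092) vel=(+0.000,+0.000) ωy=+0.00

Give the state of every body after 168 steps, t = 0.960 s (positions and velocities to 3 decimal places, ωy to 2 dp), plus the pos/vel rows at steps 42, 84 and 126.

State at t = 0.960 s:
  obj    pos=(+2.684,-1.406) vel=(+4.958,-2.737) ωy=+123.08

Key-timestep trajectory:
   step    t(s)  obj.x    obj.z    obj.vx   obj.vz 
     42  0.2400   +0.453  -0.175  +1.240  -0.684
     84  0.4800   +0.899  -0.421  +2.479  -1.369
    126  0.7200   +1.643  -0.832  +3.719  -2.053


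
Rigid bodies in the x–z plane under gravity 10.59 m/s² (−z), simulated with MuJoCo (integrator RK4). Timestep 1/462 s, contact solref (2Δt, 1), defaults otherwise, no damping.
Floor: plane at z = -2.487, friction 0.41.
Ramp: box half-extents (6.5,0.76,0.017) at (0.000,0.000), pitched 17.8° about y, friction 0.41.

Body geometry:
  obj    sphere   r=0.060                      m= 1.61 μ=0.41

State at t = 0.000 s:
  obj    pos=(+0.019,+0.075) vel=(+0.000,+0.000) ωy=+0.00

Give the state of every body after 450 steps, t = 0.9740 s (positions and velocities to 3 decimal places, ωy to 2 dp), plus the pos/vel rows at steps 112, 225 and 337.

State at t = 0.9740 s:
  obj    pos=(+1.063,-0.261) vel=(+2.145,-0.689) ωy=+37.54

Key-timestep trajectory:
   step    t(s)  obj.x    obj.z    obj.vx   obj.vz 
    112  0.2424   +0.084  +0.054  +0.534  -0.171
    225  0.4870   +0.280  -0.009  +1.072  -0.344
    337  0.7294   +0.605  -0.113  +1.606  -0.516
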